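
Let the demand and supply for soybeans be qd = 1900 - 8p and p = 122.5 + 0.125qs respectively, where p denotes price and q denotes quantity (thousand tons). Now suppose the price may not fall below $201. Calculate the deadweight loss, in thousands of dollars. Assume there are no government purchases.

3528

Rearranging supply gives qs = 8p - 980. In a free market, 1900 - 8p = 8p - 980 gives the equilibrium p* = 180, q* = 460.
The floor of 201 is above the equilibrium price 180, so it binds.
At p = 201: qd = 1900 - 8·201 = 292 and qs = 8·201 - 980 = 628.
Quantity traded falls to 292. At q = 292 the demand price is (1900 - 292)/8 = 201 and the supply price is (980 + 292)/8 = 159.
Deadweight loss = ½ · (201 - 159) · (460 - 292) = ½ · 42 · 168 = 3528.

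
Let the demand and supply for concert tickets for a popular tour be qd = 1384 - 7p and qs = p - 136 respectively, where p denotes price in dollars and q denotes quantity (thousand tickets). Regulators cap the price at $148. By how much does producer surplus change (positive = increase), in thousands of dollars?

-1386

Equilibrium: 1384 - 7p = p - 136, so 1520 = 8p and p* = 190, q* = 54.
Since 148 < 190, the ceiling is binding.
At p = 148: qd = 1384 - 7·148 = 348 and qs = 148 - 136 = 12.
Producer surplus without the control is ½ · (190 - 136) · 54 = 1458.
With the ceiling, producers sell 12 units at 148, so PS = ½ · (148 - 136) · 12 = 72.
Change in producer surplus = 72 - 1458 = -1386.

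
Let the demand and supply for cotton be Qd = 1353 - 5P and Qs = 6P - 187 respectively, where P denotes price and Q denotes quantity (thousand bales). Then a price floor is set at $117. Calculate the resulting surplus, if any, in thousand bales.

0

In a free market, 1353 - 5P = 6P - 187 gives the equilibrium P* = 140, Q* = 653.
Since 117 is below P* = 140, the floor does not bind and the free-market outcome prevails.
Since the control does not bind, there is no surplus.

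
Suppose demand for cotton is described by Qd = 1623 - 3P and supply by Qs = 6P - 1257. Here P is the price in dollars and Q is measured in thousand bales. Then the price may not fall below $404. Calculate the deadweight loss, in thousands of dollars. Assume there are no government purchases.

Equilibrium: 1623 - 3P = 6P - 1257, so 2880 = 9P and P* = 320, Q* = 663.
Because the floor (404) lies above the market-clearing price, it is binding.
At P = 404: Qd = 1623 - 3·404 = 411 and Qs = 6·404 - 1257 = 1167.
Quantity traded falls to 411. At Q = 411 the demand price is (1623 - 411)/3 = 404 and the supply price is (1257 + 411)/6 = 278.
Deadweight loss = ½ · (404 - 278) · (663 - 411) = ½ · 126 · 252 = 15876.

15876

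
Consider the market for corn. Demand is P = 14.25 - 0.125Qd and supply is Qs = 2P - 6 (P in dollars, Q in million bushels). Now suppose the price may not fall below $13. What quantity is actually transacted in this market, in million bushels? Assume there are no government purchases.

Rearranging demand gives Qd = 114 - 8P. In a free market, 114 - 8P = 2P - 6 gives the equilibrium P* = 12, Q* = 18.
Because the floor (13) lies above the market-clearing price, it is binding.
At P = 13: Qd = 114 - 8·13 = 10 and Qs = 2·13 - 6 = 20.
The quantity actually transacted is the short side, demand: 10.

10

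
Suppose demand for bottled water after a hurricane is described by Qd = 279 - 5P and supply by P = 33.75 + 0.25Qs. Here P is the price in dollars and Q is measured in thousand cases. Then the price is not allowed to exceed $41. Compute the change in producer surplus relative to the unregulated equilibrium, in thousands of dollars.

Rearranging supply gives Qs = 4P - 135. Without the control the market clears where 279 - 5P = 4P - 135, i.e. P* = 46 and Q* = 49.
Because the ceiling (41) lies below the market-clearing price, it is binding.
At P = 41: Qd = 279 - 5·41 = 74 and Qs = 4·41 - 135 = 29.
Producer surplus without the control is ½ · (46 - 33.75) · 49 = 300.125.
With the ceiling, producers sell 29 units at 41, so PS = ½ · (41 - 33.75) · 29 = 105.125.
Change in producer surplus = 105.125 - 300.125 = -195.

-195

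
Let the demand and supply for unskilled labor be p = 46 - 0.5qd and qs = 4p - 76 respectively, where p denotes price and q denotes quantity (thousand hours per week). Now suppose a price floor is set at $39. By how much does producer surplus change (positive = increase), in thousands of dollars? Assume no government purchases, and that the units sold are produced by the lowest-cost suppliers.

93.5

Rearranging demand gives qd = 92 - 2p. Equilibrium: 92 - 2p = 4p - 76, so 168 = 6p and p* = 28, q* = 36.
Because the floor (39) lies above the market-clearing price, it is binding.
At p = 39: qd = 92 - 2·39 = 14 and qs = 4·39 - 76 = 80.
Producer surplus without the control is ½ · (28 - 19) · 36 = 162.
With the floor, 14 units are sold at 39. The supply price at q = 14 is 22.5, so PS = ½ · [(39 - 19) + (39 - 22.5)] · 14 = 255.5.
Change in producer surplus = 255.5 - 162 = 93.5.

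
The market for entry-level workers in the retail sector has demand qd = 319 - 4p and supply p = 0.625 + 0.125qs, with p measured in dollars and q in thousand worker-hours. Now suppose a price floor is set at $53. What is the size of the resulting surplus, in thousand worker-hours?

Rearranging supply gives qs = 8p - 5. In a free market, 319 - 4p = 8p - 5 gives the equilibrium p* = 27, q* = 211.
Since 53 > 27, the floor is binding.
At p = 53: qd = 319 - 4·53 = 107 and qs = 8·53 - 5 = 419.
Surplus = qs - qd = 419 - 107 = 312.

312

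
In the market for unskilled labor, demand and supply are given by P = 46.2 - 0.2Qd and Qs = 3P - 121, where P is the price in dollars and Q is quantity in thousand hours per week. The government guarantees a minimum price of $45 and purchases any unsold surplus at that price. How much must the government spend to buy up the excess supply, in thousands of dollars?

360

Rearranging demand gives Qd = 231 - 5P. Without the control the market clears where 231 - 5P = 3P - 121, i.e. P* = 44 and Q* = 11.
Since 45 > 44, the floor is binding.
At P = 45: Qd = 231 - 5·45 = 6 and Qs = 3·45 - 121 = 14.
Surplus = Qs - Qd = 8.
Government expenditure = surplus × support price = 8 × 45 = 360.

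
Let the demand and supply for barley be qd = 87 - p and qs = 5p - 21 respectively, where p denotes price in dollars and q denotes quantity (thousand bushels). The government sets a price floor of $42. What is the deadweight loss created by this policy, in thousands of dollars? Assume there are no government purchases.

345.6

In a free market, 87 - p = 5p - 21 gives the equilibrium p* = 18, q* = 69.
Because the floor (42) lies above the market-clearing price, it is binding.
At p = 42: qd = 87 - 42 = 45 and qs = 5·42 - 21 = 189.
Quantity traded falls to 45. At q = 45 the demand price is 87 - 45 = 42 and the supply price is (21 + 45)/5 = 13.2.
Deadweight loss = ½ · (42 - 13.2) · (69 - 45) = ½ · 28.8 · 24 = 345.6.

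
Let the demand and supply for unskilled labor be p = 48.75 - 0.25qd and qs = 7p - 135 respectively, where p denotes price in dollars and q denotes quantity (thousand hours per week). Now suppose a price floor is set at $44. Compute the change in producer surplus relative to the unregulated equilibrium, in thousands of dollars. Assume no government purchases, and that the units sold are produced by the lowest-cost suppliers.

42

Rearranging demand gives qd = 195 - 4p. In a free market, 195 - 4p = 7p - 135 gives the equilibrium p* = 30, q* = 75.
Since 44 > 30, the floor is binding.
At p = 44: qd = 195 - 4·44 = 19 and qs = 7·44 - 135 = 173.
Producer surplus without the control is ½ · (30 - 135/7) · 75 = 5625/14.
With the floor, 19 units are sold at 44. The supply price at q = 19 is 22, so PS = ½ · [(44 - 135/7) + (44 - 22)] · 19 = 6213/14.
Change in producer surplus = 6213/14 - 5625/14 = 42.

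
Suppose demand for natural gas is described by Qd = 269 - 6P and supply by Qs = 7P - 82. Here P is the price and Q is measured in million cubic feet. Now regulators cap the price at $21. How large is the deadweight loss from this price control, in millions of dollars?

Without the control the market clears where 269 - 6P = 7P - 82, i.e. P* = 27 and Q* = 107.
Because the ceiling (21) lies below the market-clearing price, it is binding.
At P = 21: Qd = 269 - 6·21 = 143 and Qs = 7·21 - 82 = 65.
Quantity traded falls to 65. At Q = 65 the demand price is (269 - 65)/6 = 34 and the supply price is (82 + 65)/7 = 21.
Deadweight loss = ½ · (34 - 21) · (107 - 65) = ½ · 13 · 42 = 273.

273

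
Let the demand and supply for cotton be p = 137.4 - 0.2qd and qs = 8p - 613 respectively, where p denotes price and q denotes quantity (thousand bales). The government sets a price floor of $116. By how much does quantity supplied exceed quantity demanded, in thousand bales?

Rearranging demand gives qd = 687 - 5p. Setting quantity demanded equal to quantity supplied, 687 - 5p = 8p - 613, gives p* = 100 and q* = 187.
Because the floor (116) lies above the market-clearing price, it is binding.
At p = 116: qd = 687 - 5·116 = 107 and qs = 8·116 - 613 = 315.
Surplus = qs - qd = 315 - 107 = 208.

208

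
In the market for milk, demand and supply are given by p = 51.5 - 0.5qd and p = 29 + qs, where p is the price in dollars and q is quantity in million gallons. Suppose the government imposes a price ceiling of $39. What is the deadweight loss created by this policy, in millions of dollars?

18.75

Rearranging demand gives qd = 103 - 2p; rearranging supply gives qs = p - 29. Without the control the market clears where 103 - 2p = p - 29, i.e. p* = 44 and q* = 15.
The ceiling of 39 is below the equilibrium price 44, so it binds.
At p = 39: qd = 103 - 2·39 = 25 and qs = 39 - 29 = 10.
Quantity traded falls to 10. At q = 10 the demand price is (103 - 10)/2 = 46.5 and the supply price is 29 + 10 = 39.
Deadweight loss = ½ · (46.5 - 39) · (15 - 10) = ½ · 7.5 · 5 = 18.75.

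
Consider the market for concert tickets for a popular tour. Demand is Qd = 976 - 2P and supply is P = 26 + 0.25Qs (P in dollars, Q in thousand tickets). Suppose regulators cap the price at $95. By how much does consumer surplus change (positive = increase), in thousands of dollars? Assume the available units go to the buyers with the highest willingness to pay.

-5440

Rearranging supply gives Qs = 4P - 104. In a free market, 976 - 2P = 4P - 104 gives the equilibrium P* = 180, Q* = 616.
Since 95 < 180, the ceiling is binding.
At P = 95: Qd = 976 - 2·95 = 786 and Qs = 4·95 - 104 = 276.
Consumer surplus without the control is ½ · (488 - 180) · 616 = 94864.
With the ceiling, 276 units are sold at 95 (assume they go to the highest-value buyers). The demand price at Q = 276 is 350, so CS = ½ · [(488 - 95) + (350 - 95)] · 276 = 89424.
Change in consumer surplus = 89424 - 94864 = -5440.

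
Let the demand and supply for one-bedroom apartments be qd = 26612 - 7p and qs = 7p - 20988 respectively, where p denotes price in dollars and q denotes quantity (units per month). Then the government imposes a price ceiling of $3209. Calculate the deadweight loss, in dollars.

In a free market, 26612 - 7p = 7p - 20988 gives the equilibrium p* = 3400, q* = 2812.
Because the ceiling (3209) lies below the market-clearing price, it is binding.
At p = 3209: qd = 26612 - 7·3209 = 4149 and qs = 7·3209 - 20988 = 1475.
Quantity traded falls to 1475. At q = 1475 the demand price is (26612 - 1475)/7 = 3591 and the supply price is (20988 + 1475)/7 = 3209.
Deadweight loss = ½ · (3591 - 3209) · (2812 - 1475) = ½ · 382 · 1337 = 255367.

255367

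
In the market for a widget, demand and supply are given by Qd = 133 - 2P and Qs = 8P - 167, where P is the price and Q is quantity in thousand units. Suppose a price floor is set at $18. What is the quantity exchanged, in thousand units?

73

Setting quantity demanded equal to quantity supplied, 133 - 2P = 8P - 167, gives P* = 30 and Q* = 73.
Since 18 is below P* = 30, the floor does not bind and the free-market outcome prevails.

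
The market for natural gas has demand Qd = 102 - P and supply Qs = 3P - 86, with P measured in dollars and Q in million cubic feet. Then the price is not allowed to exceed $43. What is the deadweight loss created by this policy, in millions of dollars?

96

In a free market, 102 - P = 3P - 86 gives the equilibrium P* = 47, Q* = 55.
Since 43 < 47, the ceiling is binding.
At P = 43: Qd = 102 - 43 = 59 and Qs = 3·43 - 86 = 43.
Quantity traded falls to 43. At Q = 43 the demand price is 102 - 43 = 59 and the supply price is (86 + 43)/3 = 43.
Deadweight loss = ½ · (59 - 43) · (55 - 43) = ½ · 16 · 12 = 96.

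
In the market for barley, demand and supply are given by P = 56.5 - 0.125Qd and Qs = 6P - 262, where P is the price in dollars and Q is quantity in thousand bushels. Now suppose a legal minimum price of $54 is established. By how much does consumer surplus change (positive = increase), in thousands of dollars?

-96

Rearranging demand gives Qd = 452 - 8P. Without the control the market clears where 452 - 8P = 6P - 262, i.e. P* = 51 and Q* = 44.
Since 54 > 51, the floor is binding.
At P = 54: Qd = 452 - 8·54 = 20 and Qs = 6·54 - 262 = 62.
Consumer surplus without the control is ½ · (56.5 - 51) · 44 = 121.
With the floor, consumers buy 20 units at 54, so CS = ½ · (56.5 - 54) · 20 = 25.
Change in consumer surplus = 25 - 121 = -96.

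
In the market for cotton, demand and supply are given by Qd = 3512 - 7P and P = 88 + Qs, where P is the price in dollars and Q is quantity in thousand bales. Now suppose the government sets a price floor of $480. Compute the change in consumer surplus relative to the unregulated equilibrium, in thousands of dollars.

Rearranging supply gives Qs = P - 88. Setting quantity demanded equal to quantity supplied, 3512 - 7P = P - 88, gives P* = 450 and Q* = 362.
The floor of 480 is above the equilibrium price 450, so it binds.
At P = 480: Qd = 3512 - 7·480 = 152 and Qs = 480 - 88 = 392.
Consumer surplus without the control is ½ · (3512/7 - 450) · 362 = 65522/7.
With the floor, consumers buy 152 units at 480, so CS = ½ · (3512/7 - 480) · 152 = 11552/7.
Change in consumer surplus = 11552/7 - 65522/7 = -7710.

-7710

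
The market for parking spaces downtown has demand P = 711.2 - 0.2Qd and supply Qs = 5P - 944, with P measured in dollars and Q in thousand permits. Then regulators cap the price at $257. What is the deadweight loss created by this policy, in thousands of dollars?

Rearranging demand gives Qd = 3556 - 5P. Without the control the market clears where 3556 - 5P = 5P - 944, i.e. P* = 450 and Q* = 1306.
Because the ceiling (257) lies below the market-clearing price, it is binding.
At P = 257: Qd = 3556 - 5·257 = 2271 and Qs = 5·257 - 944 = 341.
Quantity traded falls to 341. At Q = 341 the demand price is (3556 - 341)/5 = 643 and the supply price is (944 + 341)/5 = 257.
Deadweight loss = ½ · (643 - 257) · (1306 - 341) = ½ · 386 · 965 = 186245.

186245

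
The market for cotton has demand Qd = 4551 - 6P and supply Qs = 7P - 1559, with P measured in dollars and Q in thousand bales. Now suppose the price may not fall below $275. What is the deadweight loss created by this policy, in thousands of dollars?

0

In a free market, 4551 - 6P = 7P - 1559 gives the equilibrium P* = 470, Q* = 1731.
Since 275 is below P* = 470, the floor does not bind and the free-market outcome prevails.
Since the control does not bind, no trades are prevented and deadweight loss is zero.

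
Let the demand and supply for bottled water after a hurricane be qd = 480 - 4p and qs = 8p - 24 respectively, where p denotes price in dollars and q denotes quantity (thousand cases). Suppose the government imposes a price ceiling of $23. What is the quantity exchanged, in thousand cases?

160

In a free market, 480 - 4p = 8p - 24 gives the equilibrium p* = 42, q* = 312.
The ceiling of 23 is below the equilibrium price 42, so it binds.
At p = 23: qd = 480 - 4·23 = 388 and qs = 8·23 - 24 = 160.
The quantity actually transacted is the short side, supply: 160.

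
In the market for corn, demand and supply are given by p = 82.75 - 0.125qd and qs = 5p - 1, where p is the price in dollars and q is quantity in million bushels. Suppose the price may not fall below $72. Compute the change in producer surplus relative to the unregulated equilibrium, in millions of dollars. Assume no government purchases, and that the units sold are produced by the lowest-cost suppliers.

-1016.4

Rearranging demand gives qd = 662 - 8p. In a free market, 662 - 8p = 5p - 1 gives the equilibrium p* = 51, q* = 254.
Because the floor (72) lies above the market-clearing price, it is binding.
At p = 72: qd = 662 - 8·72 = 86 and qs = 5·72 - 1 = 359.
Producer surplus without the control is ½ · (51 - 0.2) · 254 = 6451.6.
With the floor, 86 units are sold at 72. The supply price at q = 86 is 17.4, so PS = ½ · [(72 - 0.2) + (72 - 17.4)] · 86 = 5435.2.
Change in producer surplus = 5435.2 - 6451.6 = -1016.4.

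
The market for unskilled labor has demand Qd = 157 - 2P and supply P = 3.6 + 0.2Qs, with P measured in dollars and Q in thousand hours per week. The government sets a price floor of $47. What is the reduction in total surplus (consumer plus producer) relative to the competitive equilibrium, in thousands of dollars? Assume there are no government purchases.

Rearranging supply gives Qs = 5P - 18. Without the control the market clears where 157 - 2P = 5P - 18, i.e. P* = 25 and Q* = 107.
Because the floor (47) lies above the market-clearing price, it is binding.
At P = 47: Qd = 157 - 2·47 = 63 and Qs = 5·47 - 18 = 217.
Quantity traded falls to 63. At Q = 63 the demand price is (157 - 63)/2 = 47 and the supply price is (18 + 63)/5 = 16.2.
Deadweight loss = ½ · (47 - 16.2) · (107 - 63) = ½ · 30.8 · 44 = 677.6.

677.6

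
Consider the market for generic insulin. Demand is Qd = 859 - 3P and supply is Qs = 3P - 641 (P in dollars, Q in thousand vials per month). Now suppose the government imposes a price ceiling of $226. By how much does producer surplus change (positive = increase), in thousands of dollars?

-1752

Setting quantity demanded equal to quantity supplied, 859 - 3P = 3P - 641, gives P* = 250 and Q* = 109.
Since 226 < 250, the ceiling is binding.
At P = 226: Qd = 859 - 3·226 = 181 and Qs = 3·226 - 641 = 37.
Producer surplus without the control is ½ · (250 - 641/3) · 109 = 11881/6.
With the ceiling, producers sell 37 units at 226, so PS = ½ · (226 - 641/3) · 37 = 1369/6.
Change in producer surplus = 1369/6 - 11881/6 = -1752.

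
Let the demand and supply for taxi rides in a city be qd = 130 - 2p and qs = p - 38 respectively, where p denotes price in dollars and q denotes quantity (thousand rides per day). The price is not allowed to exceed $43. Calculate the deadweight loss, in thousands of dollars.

Equilibrium: 130 - 2p = p - 38, so 168 = 3p and p* = 56, q* = 18.
The ceiling of 43 is below the equilibrium price 56, so it binds.
At p = 43: qd = 130 - 2·43 = 44 and qs = 43 - 38 = 5.
Quantity traded falls to 5. At q = 5 the demand price is (130 - 5)/2 = 62.5 and the supply price is 38 + 5 = 43.
Deadweight loss = ½ · (62.5 - 43) · (18 - 5) = ½ · 19.5 · 13 = 126.75.

126.75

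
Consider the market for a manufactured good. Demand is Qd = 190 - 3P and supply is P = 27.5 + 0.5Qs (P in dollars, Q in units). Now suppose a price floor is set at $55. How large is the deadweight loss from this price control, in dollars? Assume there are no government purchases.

135

Rearranging supply gives Qs = 2P - 55. In a free market, 190 - 3P = 2P - 55 gives the equilibrium P* = 49, Q* = 43.
Since 55 > 49, the floor is binding.
At P = 55: Qd = 190 - 3·55 = 25 and Qs = 2·55 - 55 = 55.
Quantity traded falls to 25. At Q = 25 the demand price is (190 - 25)/3 = 55 and the supply price is (55 + 25)/2 = 40.
Deadweight loss = ½ · (55 - 40) · (43 - 25) = ½ · 15 · 18 = 135.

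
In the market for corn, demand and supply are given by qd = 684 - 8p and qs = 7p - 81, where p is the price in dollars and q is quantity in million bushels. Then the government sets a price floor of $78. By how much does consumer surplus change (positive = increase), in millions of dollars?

-4536

Equilibrium: 684 - 8p = 7p - 81, so 765 = 15p and p* = 51, q* = 276.
Since 78 > 51, the floor is binding.
At p = 78: qd = 684 - 8·78 = 60 and qs = 7·78 - 81 = 465.
Consumer surplus without the control is ½ · (85.5 - 51) · 276 = 4761.
With the floor, consumers buy 60 units at 78, so CS = ½ · (85.5 - 78) · 60 = 225.
Change in consumer surplus = 225 - 4761 = -4536.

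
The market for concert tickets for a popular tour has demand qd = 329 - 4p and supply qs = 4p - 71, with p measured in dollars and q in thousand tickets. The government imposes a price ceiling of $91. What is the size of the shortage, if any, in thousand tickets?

Equilibrium: 329 - 4p = 4p - 71, so 400 = 8p and p* = 50, q* = 129.
The ceiling of 91 is above the equilibrium price 50, so it is not binding; the market clears at p* = 50, q* = 129.
Since the control does not bind, there is no shortage.

0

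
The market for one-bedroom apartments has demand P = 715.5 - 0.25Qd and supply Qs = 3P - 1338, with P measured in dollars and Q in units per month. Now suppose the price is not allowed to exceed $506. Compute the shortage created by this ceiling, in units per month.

658

Rearranging demand gives Qd = 2862 - 4P. Setting quantity demanded equal to quantity supplied, 2862 - 4P = 3P - 1338, gives P* = 600 and Q* = 462.
Because the ceiling (506) lies below the market-clearing price, it is binding.
At P = 506: Qd = 2862 - 4·506 = 838 and Qs = 3·506 - 1338 = 180.
Shortage = Qd - Qs = 838 - 180 = 658.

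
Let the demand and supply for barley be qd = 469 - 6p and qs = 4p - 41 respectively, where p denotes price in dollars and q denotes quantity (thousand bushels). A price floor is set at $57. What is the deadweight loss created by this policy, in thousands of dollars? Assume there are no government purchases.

Without the control the market clears where 469 - 6p = 4p - 41, i.e. p* = 51 and q* = 163.
The floor of 57 is above the equilibrium price 51, so it binds.
At p = 57: qd = 469 - 6·57 = 127 and qs = 4·57 - 41 = 187.
Quantity traded falls to 127. At q = 127 the demand price is (469 - 127)/6 = 57 and the supply price is (41 + 127)/4 = 42.
Deadweight loss = ½ · (57 - 42) · (163 - 127) = ½ · 15 · 36 = 270.

270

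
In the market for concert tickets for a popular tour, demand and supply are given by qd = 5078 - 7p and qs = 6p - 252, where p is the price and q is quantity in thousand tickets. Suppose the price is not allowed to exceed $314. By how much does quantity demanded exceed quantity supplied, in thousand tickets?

Equilibrium: 5078 - 7p = 6p - 252, so 5330 = 13p and p* = 410, q* = 2208.
Because the ceiling (314) lies below the market-clearing price, it is binding.
At p = 314: qd = 5078 - 7·314 = 2880 and qs = 6·314 - 252 = 1632.
Shortage = qd - qs = 2880 - 1632 = 1248.

1248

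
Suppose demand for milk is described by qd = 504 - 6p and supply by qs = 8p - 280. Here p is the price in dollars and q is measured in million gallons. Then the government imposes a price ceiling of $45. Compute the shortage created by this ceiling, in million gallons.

Without the control the market clears where 504 - 6p = 8p - 280, i.e. p* = 56 and q* = 168.
The ceiling of 45 is below the equilibrium price 56, so it binds.
At p = 45: qd = 504 - 6·45 = 234 and qs = 8·45 - 280 = 80.
Shortage = qd - qs = 234 - 80 = 154.

154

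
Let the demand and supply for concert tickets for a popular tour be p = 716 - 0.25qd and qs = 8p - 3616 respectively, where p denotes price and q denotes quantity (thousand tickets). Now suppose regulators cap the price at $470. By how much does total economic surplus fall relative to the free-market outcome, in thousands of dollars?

58800

Rearranging demand gives qd = 2864 - 4p. Without the control the market clears where 2864 - 4p = 8p - 3616, i.e. p* = 540 and q* = 704.
Because the ceiling (470) lies below the market-clearing price, it is binding.
At p = 470: qd = 2864 - 4·470 = 984 and qs = 8·470 - 3616 = 144.
Quantity traded falls to 144. At q = 144 the demand price is (2864 - 144)/4 = 680 and the supply price is (3616 + 144)/8 = 470.
Deadweight loss = ½ · (680 - 470) · (704 - 144) = ½ · 210 · 560 = 58800.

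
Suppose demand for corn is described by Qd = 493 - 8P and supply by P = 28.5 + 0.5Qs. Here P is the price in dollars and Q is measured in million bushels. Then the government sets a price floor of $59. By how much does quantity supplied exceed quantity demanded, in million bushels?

Rearranging supply gives Qs = 2P - 57. Without the control the market clears where 493 - 8P = 2P - 57, i.e. P* = 55 and Q* = 53.
Because the floor (59) lies above the market-clearing price, it is binding.
At P = 59: Qd = 493 - 8·59 = 21 and Qs = 2·59 - 57 = 61.
Surplus = Qs - Qd = 61 - 21 = 40.

40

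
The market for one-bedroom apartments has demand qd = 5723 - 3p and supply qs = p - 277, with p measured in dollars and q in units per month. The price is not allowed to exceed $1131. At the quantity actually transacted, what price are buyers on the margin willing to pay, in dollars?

In a free market, 5723 - 3p = p - 277 gives the equilibrium p* = 1500, q* = 1223.
Since 1131 < 1500, the ceiling is binding.
At p = 1131: qd = 5723 - 3·1131 = 2330 and qs = 1131 - 277 = 854.
Only 854 units reach the market. On the demand curve, the marginal buyer's willingness to pay at q = 854 is (5723 - 854)/3 = 1623.

1623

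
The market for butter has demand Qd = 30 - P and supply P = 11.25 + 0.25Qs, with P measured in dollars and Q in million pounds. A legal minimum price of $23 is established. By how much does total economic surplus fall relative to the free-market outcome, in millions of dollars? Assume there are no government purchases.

Rearranging supply gives Qs = 4P - 45. In a free market, 30 - P = 4P - 45 gives the equilibrium P* = 15, Q* = 15.
Since 23 > 15, the floor is binding.
At P = 23: Qd = 30 - 23 = 7 and Qs = 4·23 - 45 = 47.
Quantity traded falls to 7. At Q = 7 the demand price is 30 - 7 = 23 and the supply price is (45 + 7)/4 = 13.
Deadweight loss = ½ · (23 - 13) · (15 - 7) = ½ · 10 · 8 = 40.

40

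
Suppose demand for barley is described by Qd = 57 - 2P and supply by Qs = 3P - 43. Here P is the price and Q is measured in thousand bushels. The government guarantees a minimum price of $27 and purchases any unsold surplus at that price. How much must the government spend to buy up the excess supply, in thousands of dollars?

Without the control the market clears where 57 - 2P = 3P - 43, i.e. P* = 20 and Q* = 17.
Since 27 > 20, the floor is binding.
At P = 27: Qd = 57 - 2·27 = 3 and Qs = 3·27 - 43 = 38.
Surplus = Qs - Qd = 35.
Government expenditure = surplus × support price = 35 × 27 = 945.

945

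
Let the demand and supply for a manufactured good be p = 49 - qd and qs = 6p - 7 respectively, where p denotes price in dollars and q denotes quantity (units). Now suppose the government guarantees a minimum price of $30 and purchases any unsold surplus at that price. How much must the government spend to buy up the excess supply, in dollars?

4620

Rearranging demand gives qd = 49 - p. Equilibrium: 49 - p = 6p - 7, so 56 = 7p and p* = 8, q* = 41.
The floor of 30 is above the equilibrium price 8, so it binds.
At p = 30: qd = 49 - 30 = 19 and qs = 6·30 - 7 = 173.
Surplus = qs - qd = 154.
Government expenditure = surplus × support price = 154 × 30 = 4620.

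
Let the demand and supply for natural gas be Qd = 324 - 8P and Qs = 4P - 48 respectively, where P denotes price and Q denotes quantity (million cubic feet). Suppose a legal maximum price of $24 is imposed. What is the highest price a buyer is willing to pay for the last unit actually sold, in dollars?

34.5

Without the control the market clears where 324 - 8P = 4P - 48, i.e. P* = 31 and Q* = 76.
The ceiling of 24 is below the equilibrium price 31, so it binds.
At P = 24: Qd = 324 - 8·24 = 132 and Qs = 4·24 - 48 = 48.
Only 48 units reach the market. On the demand curve, the marginal buyer's willingness to pay at Q = 48 is (324 - 48)/8 = 34.5.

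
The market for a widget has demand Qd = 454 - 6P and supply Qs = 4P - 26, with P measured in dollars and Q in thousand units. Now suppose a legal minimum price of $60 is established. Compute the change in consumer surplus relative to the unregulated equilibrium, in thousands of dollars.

-1560

In a free market, 454 - 6P = 4P - 26 gives the equilibrium P* = 48, Q* = 166.
Since 60 > 48, the floor is binding.
At P = 60: Qd = 454 - 6·60 = 94 and Qs = 4·60 - 26 = 214.
Consumer surplus without the control is ½ · (227/3 - 48) · 166 = 6889/3.
With the floor, consumers buy 94 units at 60, so CS = ½ · (227/3 - 60) · 94 = 2209/3.
Change in consumer surplus = 2209/3 - 6889/3 = -1560.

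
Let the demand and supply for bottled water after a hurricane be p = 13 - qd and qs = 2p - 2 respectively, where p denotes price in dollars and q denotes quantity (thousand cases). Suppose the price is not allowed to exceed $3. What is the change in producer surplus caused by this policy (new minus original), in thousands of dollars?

-12

Rearranging demand gives qd = 13 - p. Setting quantity demanded equal to quantity supplied, 13 - p = 2p - 2, gives p* = 5 and q* = 8.
Since 3 < 5, the ceiling is binding.
At p = 3: qd = 13 - 3 = 10 and qs = 2·3 - 2 = 4.
Producer surplus without the control is ½ · (5 - 1) · 8 = 16.
With the ceiling, producers sell 4 units at 3, so PS = ½ · (3 - 1) · 4 = 4.
Change in producer surplus = 4 - 16 = -12.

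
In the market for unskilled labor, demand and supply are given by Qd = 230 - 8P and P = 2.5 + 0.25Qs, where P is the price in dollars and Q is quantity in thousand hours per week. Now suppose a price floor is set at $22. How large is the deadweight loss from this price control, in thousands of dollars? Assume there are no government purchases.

48

Rearranging supply gives Qs = 4P - 10. Without the control the market clears where 230 - 8P = 4P - 10, i.e. P* = 20 and Q* = 70.
Because the floor (22) lies above the market-clearing price, it is binding.
At P = 22: Qd = 230 - 8·22 = 54 and Qs = 4·22 - 10 = 78.
Quantity traded falls to 54. At Q = 54 the demand price is (230 - 54)/8 = 22 and the supply price is (10 + 54)/4 = 16.
Deadweight loss = ½ · (22 - 16) · (70 - 54) = ½ · 6 · 16 = 48.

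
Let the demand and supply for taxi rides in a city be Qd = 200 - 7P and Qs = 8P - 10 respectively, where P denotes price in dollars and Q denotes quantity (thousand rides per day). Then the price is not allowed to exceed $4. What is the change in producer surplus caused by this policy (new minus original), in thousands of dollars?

Equilibrium: 200 - 7P = 8P - 10, so 210 = 15P and P* = 14, Q* = 102.
The ceiling of 4 is below the equilibrium price 14, so it binds.
At P = 4: Qd = 200 - 7·4 = 172 and Qs = 8·4 - 10 = 22.
Producer surplus without the control is ½ · (14 - 1.25) · 102 = 650.25.
With the ceiling, producers sell 22 units at 4, so PS = ½ · (4 - 1.25) · 22 = 30.25.
Change in producer surplus = 30.25 - 650.25 = -620.

-620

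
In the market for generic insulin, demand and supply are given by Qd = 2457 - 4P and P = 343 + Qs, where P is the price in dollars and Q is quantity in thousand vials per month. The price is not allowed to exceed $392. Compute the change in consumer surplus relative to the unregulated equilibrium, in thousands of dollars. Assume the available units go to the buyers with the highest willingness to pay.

Rearranging supply gives Qs = P - 343. Equilibrium: 2457 - 4P = P - 343, so 2800 = 5P and P* = 560, Q* = 217.
The ceiling of 392 is below the equilibrium price 560, so it binds.
At P = 392: Qd = 2457 - 4·392 = 889 and Qs = 392 - 343 = 49.
Consumer surplus without the control is ½ · (614.25 - 560) · 217 = 5886.125.
With the ceiling, 49 units are sold at 392 (assume they go to the highest-value buyers). The demand price at Q = 49 is 602, so CS = ½ · [(614.25 - 392) + (602 - 392)] · 49 = 10590.125.
Change in consumer surplus = 10590.125 - 5886.125 = 4704.

4704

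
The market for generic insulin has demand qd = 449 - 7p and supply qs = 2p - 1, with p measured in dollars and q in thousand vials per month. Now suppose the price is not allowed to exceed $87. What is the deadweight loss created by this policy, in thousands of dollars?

In a free market, 449 - 7p = 2p - 1 gives the equilibrium p* = 50, q* = 99.
The ceiling of 87 is above the equilibrium price 50, so it is not binding; the market clears at p* = 50, q* = 99.
Since the control does not bind, no trades are prevented and deadweight loss is zero.

0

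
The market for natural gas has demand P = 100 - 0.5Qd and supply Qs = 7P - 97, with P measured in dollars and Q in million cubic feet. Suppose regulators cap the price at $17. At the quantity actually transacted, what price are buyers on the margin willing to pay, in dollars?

89

Rearranging demand gives Qd = 200 - 2P. Without the control the market clears where 200 - 2P = 7P - 97, i.e. P* = 33 and Q* = 134.
The ceiling of 17 is below the equilibrium price 33, so it binds.
At P = 17: Qd = 200 - 2·17 = 166 and Qs = 7·17 - 97 = 22.
Only 22 units reach the market. On the demand curve, the marginal buyer's willingness to pay at Q = 22 is (200 - 22)/2 = 89.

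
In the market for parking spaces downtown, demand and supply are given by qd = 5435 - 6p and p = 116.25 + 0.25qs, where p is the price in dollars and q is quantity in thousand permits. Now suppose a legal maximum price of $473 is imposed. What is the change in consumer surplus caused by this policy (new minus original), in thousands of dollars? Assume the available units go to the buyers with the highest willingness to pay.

Rearranging supply gives qs = 4p - 465. Equilibrium: 5435 - 6p = 4p - 465, so 5900 = 10p and p* = 590, q* = 1895.
Because the ceiling (473) lies below the market-clearing price, it is binding.
At p = 473: qd = 5435 - 6·473 = 2597 and qs = 4·473 - 465 = 1427.
Consumer surplus without the control is ½ · (5435/6 - 590) · 1895 = 3591025/12.
With the ceiling, 1427 units are sold at 473 (assume they go to the highest-value buyers). The demand price at q = 1427 is 668, so CS = ½ · [(5435/6 - 473) + (668 - 473)] · 1427 = 5375509/12.
Change in consumer surplus = 5375509/12 - 3591025/12 = 148707.

148707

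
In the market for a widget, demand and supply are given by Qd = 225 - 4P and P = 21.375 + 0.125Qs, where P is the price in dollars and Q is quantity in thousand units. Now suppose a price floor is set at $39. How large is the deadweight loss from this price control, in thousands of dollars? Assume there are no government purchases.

108

Rearranging supply gives Qs = 8P - 171. Equilibrium: 225 - 4P = 8P - 171, so 396 = 12P and P* = 33, Q* = 93.
The floor of 39 is above the equilibrium price 33, so it binds.
At P = 39: Qd = 225 - 4·39 = 69 and Qs = 8·39 - 171 = 141.
Quantity traded falls to 69. At Q = 69 the demand price is (225 - 69)/4 = 39 and the supply price is (171 + 69)/8 = 30.
Deadweight loss = ½ · (39 - 30) · (93 - 69) = ½ · 9 · 24 = 108.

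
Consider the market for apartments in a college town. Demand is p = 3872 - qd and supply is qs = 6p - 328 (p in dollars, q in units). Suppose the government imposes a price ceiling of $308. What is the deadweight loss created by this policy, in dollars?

1790544

Rearranging demand gives qd = 3872 - p. Equilibrium: 3872 - p = 6p - 328, so 4200 = 7p and p* = 600, q* = 3272.
Since 308 < 600, the ceiling is binding.
At p = 308: qd = 3872 - 308 = 3564 and qs = 6·308 - 328 = 1520.
Quantity traded falls to 1520. At q = 1520 the demand price is 3872 - 1520 = 2352 and the supply price is (328 + 1520)/6 = 308.
Deadweight loss = ½ · (2352 - 308) · (3272 - 1520) = ½ · 2044 · 1752 = 1790544.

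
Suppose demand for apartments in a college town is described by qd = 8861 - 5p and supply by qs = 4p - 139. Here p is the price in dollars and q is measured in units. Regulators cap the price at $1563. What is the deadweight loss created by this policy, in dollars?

Setting quantity demanded equal to quantity supplied, 8861 - 5p = 4p - 139, gives p* = 1000 and q* = 3861.
Since 1563 is above p* = 1000, the ceiling does not bind and the free-market outcome prevails.
Since the control does not bind, no trades are prevented and deadweight loss is zero.

0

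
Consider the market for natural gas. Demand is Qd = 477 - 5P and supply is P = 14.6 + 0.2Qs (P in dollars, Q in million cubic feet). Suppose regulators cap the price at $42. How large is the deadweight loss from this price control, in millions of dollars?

Rearranging supply gives Qs = 5P - 73. Without the control the market clears where 477 - 5P = 5P - 73, i.e. P* = 55 and Q* = 202.
Because the ceiling (42) lies below the market-clearing price, it is binding.
At P = 42: Qd = 477 - 5·42 = 267 and Qs = 5·42 - 73 = 137.
Quantity traded falls to 137. At Q = 137 the demand price is (477 - 137)/5 = 68 and the supply price is (73 + 137)/5 = 42.
Deadweight loss = ½ · (68 - 42) · (202 - 137) = ½ · 26 · 65 = 845.

845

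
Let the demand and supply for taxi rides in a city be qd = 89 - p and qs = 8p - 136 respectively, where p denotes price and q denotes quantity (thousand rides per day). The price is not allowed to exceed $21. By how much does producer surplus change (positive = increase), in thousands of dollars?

In a free market, 89 - p = 8p - 136 gives the equilibrium p* = 25, q* = 64.
Since 21 < 25, the ceiling is binding.
At p = 21: qd = 89 - 21 = 68 and qs = 8·21 - 136 = 32.
Producer surplus without the control is ½ · (25 - 17) · 64 = 256.
With the ceiling, producers sell 32 units at 21, so PS = ½ · (21 - 17) · 32 = 64.
Change in producer surplus = 64 - 256 = -192.

-192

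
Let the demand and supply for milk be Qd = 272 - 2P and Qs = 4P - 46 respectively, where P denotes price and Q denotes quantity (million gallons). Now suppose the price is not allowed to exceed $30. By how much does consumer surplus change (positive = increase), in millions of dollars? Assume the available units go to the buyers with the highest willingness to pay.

-414

Equilibrium: 272 - 2P = 4P - 46, so 318 = 6P and P* = 53, Q* = 166.
The ceiling of 30 is below the equilibrium price 53, so it binds.
At P = 30: Qd = 272 - 2·30 = 212 and Qs = 4·30 - 46 = 74.
Consumer surplus without the control is ½ · (136 - 53) · 166 = 6889.
With the ceiling, 74 units are sold at 30 (assume they go to the highest-value buyers). The demand price at Q = 74 is 99, so CS = ½ · [(136 - 30) + (99 - 30)] · 74 = 6475.
Change in consumer surplus = 6475 - 6889 = -414.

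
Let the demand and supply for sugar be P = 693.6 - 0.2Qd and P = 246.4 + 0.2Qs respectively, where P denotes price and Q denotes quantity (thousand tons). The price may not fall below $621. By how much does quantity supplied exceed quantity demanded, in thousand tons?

Rearranging demand gives Qd = 3468 - 5P; rearranging supply gives Qs = 5P - 1232. Without the control the market clears where 3468 - 5P = 5P - 1232, i.e. P* = 470 and Q* = 1118.
Because the floor (621) lies above the market-clearing price, it is binding.
At P = 621: Qd = 3468 - 5·621 = 363 and Qs = 5·621 - 1232 = 1873.
Surplus = Qs - Qd = 1873 - 363 = 1510.

1510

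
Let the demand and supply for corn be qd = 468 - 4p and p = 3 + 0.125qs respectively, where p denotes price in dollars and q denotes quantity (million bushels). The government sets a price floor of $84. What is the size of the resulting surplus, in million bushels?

516

Rearranging supply gives qs = 8p - 24. Setting quantity demanded equal to quantity supplied, 468 - 4p = 8p - 24, gives p* = 41 and q* = 304.
Because the floor (84) lies above the market-clearing price, it is binding.
At p = 84: qd = 468 - 4·84 = 132 and qs = 8·84 - 24 = 648.
Surplus = qs - qd = 648 - 132 = 516.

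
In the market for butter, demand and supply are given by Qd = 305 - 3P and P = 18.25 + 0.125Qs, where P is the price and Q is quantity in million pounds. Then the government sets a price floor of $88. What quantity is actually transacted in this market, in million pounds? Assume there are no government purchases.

Rearranging supply gives Qs = 8P - 146. Setting quantity demanded equal to quantity supplied, 305 - 3P = 8P - 146, gives P* = 41 and Q* = 182.
The floor of 88 is above the equilibrium price 41, so it binds.
At P = 88: Qd = 305 - 3·88 = 41 and Qs = 8·88 - 146 = 558.
The quantity actually transacted is the short side, demand: 41.

41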